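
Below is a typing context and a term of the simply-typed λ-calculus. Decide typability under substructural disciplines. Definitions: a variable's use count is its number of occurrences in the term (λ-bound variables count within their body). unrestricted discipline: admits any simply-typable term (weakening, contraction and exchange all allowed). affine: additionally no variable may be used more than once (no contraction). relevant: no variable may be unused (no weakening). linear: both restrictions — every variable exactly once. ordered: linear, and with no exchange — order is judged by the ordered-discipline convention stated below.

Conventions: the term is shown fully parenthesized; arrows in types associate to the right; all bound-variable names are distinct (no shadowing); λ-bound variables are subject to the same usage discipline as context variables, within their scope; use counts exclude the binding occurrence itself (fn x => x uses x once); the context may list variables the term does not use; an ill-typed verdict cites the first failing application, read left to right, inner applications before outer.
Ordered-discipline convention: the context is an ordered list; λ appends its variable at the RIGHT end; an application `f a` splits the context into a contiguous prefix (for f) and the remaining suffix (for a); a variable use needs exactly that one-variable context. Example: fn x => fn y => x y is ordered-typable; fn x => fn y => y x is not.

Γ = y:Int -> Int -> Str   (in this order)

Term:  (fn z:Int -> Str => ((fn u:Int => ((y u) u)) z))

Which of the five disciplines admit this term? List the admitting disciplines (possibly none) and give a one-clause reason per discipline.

accepted by: none
variable uses: y ×1, z (λ-bound) ×1, u (λ-bound) ×2
use order (left to right): y, u, u, z
typing: ill-typed: a function awaiting Int gets Int -> Str
ordered: ✗ — a type mismatch blocks all five
linear: ✗ — the type mismatch rejects it
affine: ✗ — not simply typable
relevant: ✗ — fails simple typing
unrestricted: ✗ — a type mismatch blocks all five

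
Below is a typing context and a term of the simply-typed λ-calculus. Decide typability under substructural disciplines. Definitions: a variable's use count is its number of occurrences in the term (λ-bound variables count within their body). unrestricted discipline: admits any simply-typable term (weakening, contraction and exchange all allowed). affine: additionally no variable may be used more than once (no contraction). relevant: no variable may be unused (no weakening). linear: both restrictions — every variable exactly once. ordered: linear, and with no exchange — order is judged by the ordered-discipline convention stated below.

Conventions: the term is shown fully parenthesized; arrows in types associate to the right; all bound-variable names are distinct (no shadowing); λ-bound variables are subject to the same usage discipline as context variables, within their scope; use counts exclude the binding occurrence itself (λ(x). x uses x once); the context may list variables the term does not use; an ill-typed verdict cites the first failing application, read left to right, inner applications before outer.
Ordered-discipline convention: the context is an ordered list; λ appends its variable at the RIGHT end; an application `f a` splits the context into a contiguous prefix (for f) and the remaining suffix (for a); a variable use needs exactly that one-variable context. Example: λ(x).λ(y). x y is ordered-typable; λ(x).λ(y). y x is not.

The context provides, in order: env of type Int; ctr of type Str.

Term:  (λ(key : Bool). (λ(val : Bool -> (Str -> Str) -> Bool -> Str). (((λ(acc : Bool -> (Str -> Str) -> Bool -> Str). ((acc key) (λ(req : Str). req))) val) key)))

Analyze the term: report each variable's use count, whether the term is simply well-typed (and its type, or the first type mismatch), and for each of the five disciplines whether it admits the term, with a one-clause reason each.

variable uses: env: 0×, ctr: 0×, key (bound): 2×, val (bound): 1×, acc (bound): 1×, req (bound): 1×
use order (left to right): acc, key, req, val, key
typing: well-typed — term : Bool -> (Bool -> (Str -> Str) -> Bool -> Str) -> Str
ordered ✗ (key ×2 used more than once (contraction); needs weakening: env, ctr unused)
linear ✗ (key ×2 used more than once (contraction); needs weakening: env, ctr unused)
affine ✗ (key ×2 used more than once (contraction))
relevant ✗ (needs weakening: env, ctr unused)
unrestricted ✓ (typability at Bool -> (Bool -> (Str -> Str) -> Bool -> Str) -> Str is all that's needed)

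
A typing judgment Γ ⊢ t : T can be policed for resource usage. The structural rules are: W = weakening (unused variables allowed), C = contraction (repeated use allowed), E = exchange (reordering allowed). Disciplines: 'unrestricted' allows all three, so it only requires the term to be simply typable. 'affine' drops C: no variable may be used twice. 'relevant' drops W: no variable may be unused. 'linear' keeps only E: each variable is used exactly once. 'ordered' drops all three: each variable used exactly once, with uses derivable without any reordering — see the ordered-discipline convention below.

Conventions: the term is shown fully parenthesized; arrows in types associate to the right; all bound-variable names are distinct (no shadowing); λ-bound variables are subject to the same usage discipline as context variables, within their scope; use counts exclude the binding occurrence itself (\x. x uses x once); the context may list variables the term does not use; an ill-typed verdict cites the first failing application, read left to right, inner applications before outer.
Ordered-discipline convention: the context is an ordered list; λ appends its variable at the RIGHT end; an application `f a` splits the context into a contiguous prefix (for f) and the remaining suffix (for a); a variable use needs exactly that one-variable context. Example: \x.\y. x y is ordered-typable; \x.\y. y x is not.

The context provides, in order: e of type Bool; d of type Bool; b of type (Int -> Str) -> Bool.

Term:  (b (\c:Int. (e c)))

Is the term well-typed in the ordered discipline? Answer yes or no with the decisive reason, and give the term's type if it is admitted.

no — fails simple typing
usage: e ×1; d ×0; b ×1; c [bound] ×1
uses in reading order: b, e, c
typing: ill-typed: applying a non-function (Bool)
across the five disciplines: ordered ✗; linear ✗; affine ✗; relevant ✗; unrestricted ✗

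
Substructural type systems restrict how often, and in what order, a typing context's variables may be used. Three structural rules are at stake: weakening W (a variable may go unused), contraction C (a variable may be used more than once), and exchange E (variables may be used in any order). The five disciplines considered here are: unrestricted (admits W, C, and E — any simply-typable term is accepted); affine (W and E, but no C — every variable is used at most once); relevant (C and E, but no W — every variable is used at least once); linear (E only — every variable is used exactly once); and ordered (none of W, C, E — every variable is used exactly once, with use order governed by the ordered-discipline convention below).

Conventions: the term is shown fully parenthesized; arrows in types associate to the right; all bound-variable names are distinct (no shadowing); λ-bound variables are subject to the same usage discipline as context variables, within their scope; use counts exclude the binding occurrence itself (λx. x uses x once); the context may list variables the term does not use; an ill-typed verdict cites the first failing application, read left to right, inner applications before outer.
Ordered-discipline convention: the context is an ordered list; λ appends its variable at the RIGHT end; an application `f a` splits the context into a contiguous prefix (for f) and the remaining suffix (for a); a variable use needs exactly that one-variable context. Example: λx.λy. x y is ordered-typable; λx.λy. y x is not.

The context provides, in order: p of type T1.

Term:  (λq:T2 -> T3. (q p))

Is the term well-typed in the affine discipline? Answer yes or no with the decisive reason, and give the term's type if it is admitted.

no — a type mismatch blocks all five
usage: p: 1; q [bound]: 1
use order (left to right): q, p
typing: ill-typed: argument of type T1 where T2 is required
per-discipline verdicts: ordered ✗, linear ✗, affine ✗, relevant ✗, unrestricted ✗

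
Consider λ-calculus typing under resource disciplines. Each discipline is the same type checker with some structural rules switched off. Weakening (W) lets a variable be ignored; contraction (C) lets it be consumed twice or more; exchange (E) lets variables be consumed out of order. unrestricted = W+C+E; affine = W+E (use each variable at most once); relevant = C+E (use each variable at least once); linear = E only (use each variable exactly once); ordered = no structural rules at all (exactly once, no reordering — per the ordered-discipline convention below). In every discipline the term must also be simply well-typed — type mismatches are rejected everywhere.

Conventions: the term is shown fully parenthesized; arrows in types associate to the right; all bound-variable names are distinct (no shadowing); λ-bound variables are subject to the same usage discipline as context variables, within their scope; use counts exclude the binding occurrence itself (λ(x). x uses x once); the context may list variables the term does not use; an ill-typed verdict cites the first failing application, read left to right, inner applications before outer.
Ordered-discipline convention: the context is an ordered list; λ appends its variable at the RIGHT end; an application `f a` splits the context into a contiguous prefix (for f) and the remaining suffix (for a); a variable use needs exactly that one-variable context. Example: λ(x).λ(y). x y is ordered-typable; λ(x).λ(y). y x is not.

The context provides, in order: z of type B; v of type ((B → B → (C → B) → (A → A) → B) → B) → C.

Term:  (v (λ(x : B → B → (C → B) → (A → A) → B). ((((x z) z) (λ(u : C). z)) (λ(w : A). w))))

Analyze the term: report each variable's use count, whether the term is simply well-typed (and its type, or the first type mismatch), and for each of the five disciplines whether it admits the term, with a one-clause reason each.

counts: z=3; v=1; x (bound)=1; u (bound)=0; w (bound)=1
use order (left to right): v, x, z, z, z, w
typing: well-typed — term : C
ordered: ✗, repeated use of z ×3; needs weakening: u unused
linear: ✗, repeated use of z ×3; needs weakening: u unused
affine: ✗, repeated use of z ×3
relevant: ✗, needs weakening: u unused
unrestricted: ✓, typability at C is all that's needed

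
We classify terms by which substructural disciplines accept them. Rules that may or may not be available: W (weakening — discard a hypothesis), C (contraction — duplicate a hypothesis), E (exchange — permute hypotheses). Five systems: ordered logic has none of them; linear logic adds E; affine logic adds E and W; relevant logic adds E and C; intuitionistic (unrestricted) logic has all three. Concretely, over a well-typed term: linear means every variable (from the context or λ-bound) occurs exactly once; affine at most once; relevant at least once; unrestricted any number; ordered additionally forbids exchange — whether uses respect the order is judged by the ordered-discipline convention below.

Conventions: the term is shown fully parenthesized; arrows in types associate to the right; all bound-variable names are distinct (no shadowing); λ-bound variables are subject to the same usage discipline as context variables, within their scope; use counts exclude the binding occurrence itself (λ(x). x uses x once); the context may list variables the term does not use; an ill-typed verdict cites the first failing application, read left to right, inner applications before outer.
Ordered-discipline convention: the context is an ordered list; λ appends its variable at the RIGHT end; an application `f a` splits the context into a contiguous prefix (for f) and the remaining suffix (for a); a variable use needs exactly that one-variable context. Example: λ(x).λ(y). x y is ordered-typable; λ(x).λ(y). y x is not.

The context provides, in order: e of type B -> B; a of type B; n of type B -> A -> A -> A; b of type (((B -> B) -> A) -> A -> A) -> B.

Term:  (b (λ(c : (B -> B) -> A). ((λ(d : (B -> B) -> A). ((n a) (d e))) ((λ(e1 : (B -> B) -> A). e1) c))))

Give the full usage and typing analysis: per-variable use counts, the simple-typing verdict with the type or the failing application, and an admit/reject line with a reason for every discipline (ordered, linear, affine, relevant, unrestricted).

variable uses: e ×1; a ×1; n ×1; b ×1; c [bound] ×1; d [bound] ×1; e1 [bound] ×1
order of uses: b, n, a, d, e, e1, c
typing: well-typed — term : B
ordered ✗ (use order b, n, a, d, e, e1, c needs exchange)
linear ✓ (single use per variable (e, a, n, b, c, d, e1))
affine ✓ (at most one use each (e, a, n, b, c, d, e1))
relevant ✓ (every one of e, a, n, b, c, d, e1 appears)
unrestricted ✓ (simply typable at B; W, C, E all held)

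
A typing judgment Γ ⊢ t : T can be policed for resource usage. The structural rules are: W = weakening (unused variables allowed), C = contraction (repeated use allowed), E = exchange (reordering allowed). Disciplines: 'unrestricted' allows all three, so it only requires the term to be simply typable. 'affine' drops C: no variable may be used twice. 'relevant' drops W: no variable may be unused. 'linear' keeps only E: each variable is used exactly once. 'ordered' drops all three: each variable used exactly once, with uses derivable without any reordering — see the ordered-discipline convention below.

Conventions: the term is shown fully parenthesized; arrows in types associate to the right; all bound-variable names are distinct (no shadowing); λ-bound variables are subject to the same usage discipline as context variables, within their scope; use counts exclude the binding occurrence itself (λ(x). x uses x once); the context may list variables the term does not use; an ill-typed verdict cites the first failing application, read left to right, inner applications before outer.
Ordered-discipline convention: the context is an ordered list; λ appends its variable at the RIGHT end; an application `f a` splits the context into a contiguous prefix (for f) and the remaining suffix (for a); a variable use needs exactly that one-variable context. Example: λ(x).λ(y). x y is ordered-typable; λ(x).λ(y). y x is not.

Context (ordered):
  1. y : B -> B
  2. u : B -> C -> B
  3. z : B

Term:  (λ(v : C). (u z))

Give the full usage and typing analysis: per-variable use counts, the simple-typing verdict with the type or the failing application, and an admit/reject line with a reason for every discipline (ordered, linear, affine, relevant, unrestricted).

use counts: y: 0×, u: 1×, z: 1×, v [bound]: 0×
uses in reading order: u, z
typing: ✓ — C -> C -> B
ordered: ✗ — needs weakening: y, v unused
linear: ✗ — needs weakening: y, v unused
affine: ✓ — y, u, z, v: no repeats, contraction unneeded
relevant: ✗ — needs weakening: y, v unused
unrestricted: ✓ — type-checks (C -> C -> B) and nothing is barred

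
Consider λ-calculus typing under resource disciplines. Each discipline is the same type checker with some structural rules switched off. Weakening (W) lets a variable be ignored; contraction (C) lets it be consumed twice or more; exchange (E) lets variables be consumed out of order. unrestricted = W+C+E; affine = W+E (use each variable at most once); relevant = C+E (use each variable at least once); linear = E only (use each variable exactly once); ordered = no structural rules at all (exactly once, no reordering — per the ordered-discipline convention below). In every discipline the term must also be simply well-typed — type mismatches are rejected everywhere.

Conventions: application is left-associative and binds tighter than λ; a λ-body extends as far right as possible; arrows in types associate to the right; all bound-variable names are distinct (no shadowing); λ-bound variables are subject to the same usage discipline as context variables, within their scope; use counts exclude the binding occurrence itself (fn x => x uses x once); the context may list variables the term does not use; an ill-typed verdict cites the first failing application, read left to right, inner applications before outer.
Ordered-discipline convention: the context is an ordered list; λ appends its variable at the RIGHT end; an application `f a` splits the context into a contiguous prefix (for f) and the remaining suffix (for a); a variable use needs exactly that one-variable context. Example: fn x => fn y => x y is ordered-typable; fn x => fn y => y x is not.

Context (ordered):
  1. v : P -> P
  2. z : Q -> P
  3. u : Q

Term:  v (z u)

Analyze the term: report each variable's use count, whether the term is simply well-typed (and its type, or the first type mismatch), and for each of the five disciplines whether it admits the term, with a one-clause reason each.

counts: v ×1, z ×1, u ×1
order of uses: v, z, u
typing: well-typed — term : P
ordered: ✓, v, z, u: once each, no exchange needed
linear: ✓, v, z, u: one use apiece
affine: ✓, v, z, u: no repeats, contraction unneeded
relevant: ✓, v, z, u: all used, weakening unneeded
unrestricted: ✓, well-typed at P; no restrictions here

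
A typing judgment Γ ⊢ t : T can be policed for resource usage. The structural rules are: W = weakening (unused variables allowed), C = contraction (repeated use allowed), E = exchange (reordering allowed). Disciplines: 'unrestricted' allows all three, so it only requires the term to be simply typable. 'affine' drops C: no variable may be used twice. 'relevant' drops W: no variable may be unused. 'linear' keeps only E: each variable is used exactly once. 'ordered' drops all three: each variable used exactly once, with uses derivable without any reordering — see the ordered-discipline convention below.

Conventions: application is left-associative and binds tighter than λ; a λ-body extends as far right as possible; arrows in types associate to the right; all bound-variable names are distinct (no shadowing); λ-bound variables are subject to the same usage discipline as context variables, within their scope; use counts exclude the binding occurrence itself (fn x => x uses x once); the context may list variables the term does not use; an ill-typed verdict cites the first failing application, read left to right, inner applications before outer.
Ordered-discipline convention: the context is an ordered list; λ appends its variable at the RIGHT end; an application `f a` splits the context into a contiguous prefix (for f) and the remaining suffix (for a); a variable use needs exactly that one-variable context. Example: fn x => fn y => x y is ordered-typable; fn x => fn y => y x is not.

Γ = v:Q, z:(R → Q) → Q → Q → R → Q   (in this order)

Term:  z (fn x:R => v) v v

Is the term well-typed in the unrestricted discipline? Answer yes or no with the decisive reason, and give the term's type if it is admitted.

yes — typability at R → Q is all that's needed; term : R → Q
counts: v: 3×, z: 1×, x [bound]: 0×
use order (left to right): z, v, v, v
typing: well-typed — term : R → Q
across the five disciplines: ordered ✗ | linear ✗ | affine ✗ | relevant ✗ | unrestricted ✓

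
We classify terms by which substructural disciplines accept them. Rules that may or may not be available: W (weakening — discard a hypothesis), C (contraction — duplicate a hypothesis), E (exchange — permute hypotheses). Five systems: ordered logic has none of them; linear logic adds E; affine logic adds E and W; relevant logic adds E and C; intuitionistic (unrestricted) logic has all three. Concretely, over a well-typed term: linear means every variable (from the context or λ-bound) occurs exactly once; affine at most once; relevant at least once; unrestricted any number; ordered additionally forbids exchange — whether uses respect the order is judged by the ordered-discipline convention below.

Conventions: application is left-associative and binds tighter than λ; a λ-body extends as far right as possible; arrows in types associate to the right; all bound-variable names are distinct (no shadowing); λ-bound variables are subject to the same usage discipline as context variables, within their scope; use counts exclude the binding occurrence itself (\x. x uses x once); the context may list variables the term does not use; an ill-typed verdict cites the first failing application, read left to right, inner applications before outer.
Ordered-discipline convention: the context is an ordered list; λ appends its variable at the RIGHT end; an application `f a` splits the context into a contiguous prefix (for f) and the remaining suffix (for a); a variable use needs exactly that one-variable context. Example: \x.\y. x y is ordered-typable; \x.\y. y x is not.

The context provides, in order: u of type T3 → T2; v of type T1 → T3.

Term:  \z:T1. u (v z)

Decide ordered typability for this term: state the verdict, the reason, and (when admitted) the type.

yes — one use each (u, v, z); ordered split holds; term : T1 → T2
usage: u: 1; v: 1; z [bound]: 1
order of uses: u, v, z
typing: the term checks, with type T1 → T2
all disciplines: ordered ✓; linear ✓; affine ✓; relevant ✓; unrestricted ✓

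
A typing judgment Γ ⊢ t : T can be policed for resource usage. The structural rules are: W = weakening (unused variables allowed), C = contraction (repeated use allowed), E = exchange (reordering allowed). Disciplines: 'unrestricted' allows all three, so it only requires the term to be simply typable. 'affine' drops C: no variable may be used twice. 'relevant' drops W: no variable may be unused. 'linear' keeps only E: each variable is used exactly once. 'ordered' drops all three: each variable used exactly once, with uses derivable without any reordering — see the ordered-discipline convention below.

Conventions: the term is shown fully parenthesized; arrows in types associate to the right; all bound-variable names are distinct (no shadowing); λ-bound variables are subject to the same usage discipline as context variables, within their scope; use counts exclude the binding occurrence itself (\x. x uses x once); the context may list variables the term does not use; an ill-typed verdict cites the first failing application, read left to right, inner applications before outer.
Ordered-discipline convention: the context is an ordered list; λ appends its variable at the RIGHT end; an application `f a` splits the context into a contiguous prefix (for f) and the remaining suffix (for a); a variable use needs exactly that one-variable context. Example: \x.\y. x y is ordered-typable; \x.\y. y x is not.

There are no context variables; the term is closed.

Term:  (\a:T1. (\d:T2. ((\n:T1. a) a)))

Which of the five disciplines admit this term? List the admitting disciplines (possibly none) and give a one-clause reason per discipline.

admitted in: unrestricted
variable uses: a [bound]: 2, d [bound]: 0, n [bound]: 0
left-to-right use order: a, a
typing: ✓ — T1 → T2 → T1
ordered ✗ (a ×2 used more than once (contraction); d, n left unused)
linear ✗ (a ×2 used more than once (contraction); d, n left unused)
affine ✗ (a ×2 used more than once (contraction))
relevant ✗ (d, n left unused)
unrestricted ✓ (type-checks (T1 → T2 → T1) and nothing is barred)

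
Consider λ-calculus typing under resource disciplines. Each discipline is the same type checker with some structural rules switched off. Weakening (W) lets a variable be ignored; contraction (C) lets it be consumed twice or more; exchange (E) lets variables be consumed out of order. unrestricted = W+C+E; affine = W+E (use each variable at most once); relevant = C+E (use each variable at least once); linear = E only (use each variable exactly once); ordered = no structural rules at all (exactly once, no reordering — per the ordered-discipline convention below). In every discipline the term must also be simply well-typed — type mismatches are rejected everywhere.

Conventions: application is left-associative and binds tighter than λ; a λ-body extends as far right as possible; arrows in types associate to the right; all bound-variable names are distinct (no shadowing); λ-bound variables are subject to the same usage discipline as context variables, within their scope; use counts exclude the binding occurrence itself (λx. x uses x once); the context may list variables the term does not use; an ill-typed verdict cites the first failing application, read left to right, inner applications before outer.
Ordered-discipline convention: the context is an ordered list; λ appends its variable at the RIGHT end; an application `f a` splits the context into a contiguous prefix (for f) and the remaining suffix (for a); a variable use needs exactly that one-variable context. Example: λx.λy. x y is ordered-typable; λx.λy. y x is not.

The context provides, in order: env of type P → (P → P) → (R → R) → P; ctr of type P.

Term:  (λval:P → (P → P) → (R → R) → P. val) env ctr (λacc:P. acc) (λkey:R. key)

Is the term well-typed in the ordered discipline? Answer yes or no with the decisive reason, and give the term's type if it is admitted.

yes — env, ctr, val, acc, key: once each, no exchange needed; term : P
usage: env ×1, ctr ×1, val (λ-bound) ×1, acc (λ-bound) ×1, key (λ-bound) ×1
order of uses: val, env, ctr, acc, key
typing: ✓ — P
per-discipline verdicts: ordered ✓ · linear ✓ · affine ✓ · relevant ✓ · unrestricted ✓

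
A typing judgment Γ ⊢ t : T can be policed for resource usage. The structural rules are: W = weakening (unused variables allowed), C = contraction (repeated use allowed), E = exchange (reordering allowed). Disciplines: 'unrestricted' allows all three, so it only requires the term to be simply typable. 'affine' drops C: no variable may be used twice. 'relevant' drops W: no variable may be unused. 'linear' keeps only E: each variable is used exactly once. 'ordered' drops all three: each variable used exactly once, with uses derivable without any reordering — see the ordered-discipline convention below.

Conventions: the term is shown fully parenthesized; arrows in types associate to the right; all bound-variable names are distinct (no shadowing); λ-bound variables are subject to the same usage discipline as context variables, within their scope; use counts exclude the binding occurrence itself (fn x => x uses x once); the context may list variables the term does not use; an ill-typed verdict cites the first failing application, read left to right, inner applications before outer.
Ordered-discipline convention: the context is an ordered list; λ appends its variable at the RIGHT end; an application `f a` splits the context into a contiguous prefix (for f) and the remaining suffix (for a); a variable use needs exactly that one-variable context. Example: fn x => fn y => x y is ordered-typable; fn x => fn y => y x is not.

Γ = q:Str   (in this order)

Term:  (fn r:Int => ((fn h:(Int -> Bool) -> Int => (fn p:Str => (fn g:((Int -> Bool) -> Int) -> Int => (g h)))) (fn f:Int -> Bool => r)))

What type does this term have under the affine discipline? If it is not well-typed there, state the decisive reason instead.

term : Int -> Str -> (((Int -> Bool) -> Int) -> Int) -> Int
usage: q ×0; r (λ-bound) ×1; h (λ-bound) ×1; p (λ-bound) ×0; g (λ-bound) ×1; f (λ-bound) ×0
uses in reading order: g, h, r
typing: ✓ — Int -> Str -> (((Int -> Bool) -> Int) -> Int) -> Int
all disciplines: ordered ✗ · linear ✗ · affine ✓ · relevant ✗ · unrestricted ✓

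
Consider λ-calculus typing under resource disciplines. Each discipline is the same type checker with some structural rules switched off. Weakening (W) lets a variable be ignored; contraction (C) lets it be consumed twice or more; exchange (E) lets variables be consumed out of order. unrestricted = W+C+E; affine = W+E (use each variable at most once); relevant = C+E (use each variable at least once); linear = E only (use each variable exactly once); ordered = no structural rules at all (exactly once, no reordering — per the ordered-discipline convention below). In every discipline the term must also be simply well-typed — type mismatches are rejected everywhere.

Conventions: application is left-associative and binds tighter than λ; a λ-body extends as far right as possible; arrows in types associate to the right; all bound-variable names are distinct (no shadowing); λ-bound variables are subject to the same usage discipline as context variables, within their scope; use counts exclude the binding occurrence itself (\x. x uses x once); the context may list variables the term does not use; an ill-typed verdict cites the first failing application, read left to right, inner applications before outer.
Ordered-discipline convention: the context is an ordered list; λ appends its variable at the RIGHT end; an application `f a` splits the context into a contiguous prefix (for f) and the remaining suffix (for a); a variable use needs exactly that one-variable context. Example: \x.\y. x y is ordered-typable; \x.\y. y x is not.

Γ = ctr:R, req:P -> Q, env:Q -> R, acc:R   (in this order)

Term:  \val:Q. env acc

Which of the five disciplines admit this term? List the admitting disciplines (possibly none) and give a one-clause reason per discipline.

admitted by: none
use counts: ctr=0; req=0; env=1; acc=1; val [bound]=0
use order (left to right): env, acc
typing: ill-typed: argument of type R where Q is required
ordered ✗ (not simply typable)
linear ✗ (fails simple typing)
affine ✗ (a type mismatch blocks all five)
relevant ✗ (the type mismatch rejects it)
unrestricted ✗ (not simply typable)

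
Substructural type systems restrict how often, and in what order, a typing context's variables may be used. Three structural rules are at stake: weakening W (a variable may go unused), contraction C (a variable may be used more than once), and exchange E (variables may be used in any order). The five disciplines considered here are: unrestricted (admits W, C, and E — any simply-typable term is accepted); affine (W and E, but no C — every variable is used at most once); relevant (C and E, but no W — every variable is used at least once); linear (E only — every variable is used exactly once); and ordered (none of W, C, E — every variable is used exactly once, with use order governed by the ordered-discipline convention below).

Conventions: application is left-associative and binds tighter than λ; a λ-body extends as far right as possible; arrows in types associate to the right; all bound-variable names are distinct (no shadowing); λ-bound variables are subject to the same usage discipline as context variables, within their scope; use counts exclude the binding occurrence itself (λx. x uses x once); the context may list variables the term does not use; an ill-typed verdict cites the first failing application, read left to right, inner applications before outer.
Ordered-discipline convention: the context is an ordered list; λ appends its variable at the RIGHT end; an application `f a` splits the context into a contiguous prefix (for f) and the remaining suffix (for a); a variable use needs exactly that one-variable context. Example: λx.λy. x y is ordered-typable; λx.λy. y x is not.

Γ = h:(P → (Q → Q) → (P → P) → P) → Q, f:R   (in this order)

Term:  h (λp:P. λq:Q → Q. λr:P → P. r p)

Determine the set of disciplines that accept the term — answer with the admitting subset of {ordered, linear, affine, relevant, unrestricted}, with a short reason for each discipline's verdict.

admitted by: affine, unrestricted
use counts: h=1, f=0, p [bound]=1, q [bound]=0, r [bound]=1
order of uses: h, r, p
typing: well-typed — term : Q
ordered ✗ (f, q left unused)
linear ✗ (f, q left unused)
affine ✓ (at most one use each (h, f, p, q, r))
relevant ✗ (f, q left unused)
unrestricted ✓ (well-typed at Q; no restrictions here)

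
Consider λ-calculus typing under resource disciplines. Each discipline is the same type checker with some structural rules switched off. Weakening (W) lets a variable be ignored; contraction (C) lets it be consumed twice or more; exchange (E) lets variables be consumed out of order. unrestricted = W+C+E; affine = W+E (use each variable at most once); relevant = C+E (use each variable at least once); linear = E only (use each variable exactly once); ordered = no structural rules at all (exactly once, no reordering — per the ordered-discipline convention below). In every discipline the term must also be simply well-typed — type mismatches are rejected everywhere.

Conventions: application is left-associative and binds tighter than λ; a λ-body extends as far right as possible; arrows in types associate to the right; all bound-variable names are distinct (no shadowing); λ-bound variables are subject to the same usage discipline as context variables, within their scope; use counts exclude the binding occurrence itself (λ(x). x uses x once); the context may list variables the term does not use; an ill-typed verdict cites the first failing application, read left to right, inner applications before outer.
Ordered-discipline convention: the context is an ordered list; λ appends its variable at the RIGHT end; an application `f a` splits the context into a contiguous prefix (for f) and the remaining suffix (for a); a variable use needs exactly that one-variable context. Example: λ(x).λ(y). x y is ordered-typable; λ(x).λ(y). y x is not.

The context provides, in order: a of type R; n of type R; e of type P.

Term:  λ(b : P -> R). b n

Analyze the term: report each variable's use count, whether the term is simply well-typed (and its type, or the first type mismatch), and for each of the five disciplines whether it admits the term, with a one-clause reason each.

variable uses: a=0; n=1; e=0; b [bound]=1
left-to-right use order: b, n
typing: ill-typed: an argument R mismatches the expected P
ordered: ✗, fails simple typing
linear: ✗, a type mismatch blocks all five
affine: ✗, the type mismatch rejects it
relevant: ✗, not simply typable
unrestricted: ✗, fails simple typing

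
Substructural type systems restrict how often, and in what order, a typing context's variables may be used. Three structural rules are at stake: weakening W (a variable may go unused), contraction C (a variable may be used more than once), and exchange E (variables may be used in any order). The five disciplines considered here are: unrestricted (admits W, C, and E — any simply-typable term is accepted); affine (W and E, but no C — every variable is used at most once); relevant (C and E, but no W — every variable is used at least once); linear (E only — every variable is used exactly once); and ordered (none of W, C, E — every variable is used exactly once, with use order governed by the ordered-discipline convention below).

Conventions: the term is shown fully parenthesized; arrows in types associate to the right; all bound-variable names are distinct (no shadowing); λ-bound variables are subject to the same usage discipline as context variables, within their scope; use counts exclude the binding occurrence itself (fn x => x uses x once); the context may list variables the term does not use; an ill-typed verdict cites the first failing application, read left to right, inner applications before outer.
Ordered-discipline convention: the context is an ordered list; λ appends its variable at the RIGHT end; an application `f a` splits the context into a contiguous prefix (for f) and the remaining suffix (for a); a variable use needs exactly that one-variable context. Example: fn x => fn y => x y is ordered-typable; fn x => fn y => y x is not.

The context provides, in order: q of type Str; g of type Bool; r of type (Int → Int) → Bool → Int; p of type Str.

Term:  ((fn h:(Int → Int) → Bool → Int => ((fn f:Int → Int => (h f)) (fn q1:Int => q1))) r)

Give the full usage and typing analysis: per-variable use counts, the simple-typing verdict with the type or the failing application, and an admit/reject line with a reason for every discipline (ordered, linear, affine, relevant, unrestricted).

use counts: q: 0, g: 0, r: 1, p: 0, h (λ-bound): 1, f (λ-bound): 1, q1 (λ-bound): 1
order of uses: h, f, q1, r
typing: well-typed — term : Bool → Int
ordered: ✗ — q, g, p never used (weakening)
linear: ✗ — q, g, p never used (weakening)
affine: ✓ — no duplicate uses among q, g, r, p, h, f, q1
relevant: ✗ — q, g, p never used (weakening)
unrestricted: ✓ — typability at Bool → Int is all that's needed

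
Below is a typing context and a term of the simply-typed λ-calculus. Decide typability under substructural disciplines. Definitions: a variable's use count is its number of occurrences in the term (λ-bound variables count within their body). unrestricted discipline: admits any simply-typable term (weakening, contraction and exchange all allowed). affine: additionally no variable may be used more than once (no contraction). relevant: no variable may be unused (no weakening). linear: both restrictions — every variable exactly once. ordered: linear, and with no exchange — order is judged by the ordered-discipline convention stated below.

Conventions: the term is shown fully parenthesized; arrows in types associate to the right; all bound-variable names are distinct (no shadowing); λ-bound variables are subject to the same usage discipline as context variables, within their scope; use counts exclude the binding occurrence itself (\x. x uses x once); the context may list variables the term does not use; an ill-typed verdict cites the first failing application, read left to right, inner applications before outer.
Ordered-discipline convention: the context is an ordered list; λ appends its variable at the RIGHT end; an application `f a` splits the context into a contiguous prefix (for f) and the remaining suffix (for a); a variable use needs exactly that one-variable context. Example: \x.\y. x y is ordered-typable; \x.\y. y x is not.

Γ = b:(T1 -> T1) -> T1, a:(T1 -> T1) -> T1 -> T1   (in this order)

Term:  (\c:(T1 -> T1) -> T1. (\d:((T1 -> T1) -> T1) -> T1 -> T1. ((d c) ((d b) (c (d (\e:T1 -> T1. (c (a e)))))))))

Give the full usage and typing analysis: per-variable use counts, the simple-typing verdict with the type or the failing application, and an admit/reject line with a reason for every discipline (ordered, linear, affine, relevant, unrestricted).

counts: b=1, a=1, c [bound]=3, d [bound]=3, e [bound]=1
uses in reading order: d, c, d, b, c, d, c, a, e
typing: well-typed at ((T1 -> T1) -> T1) -> (((T1 -> T1) -> T1) -> T1 -> T1) -> T1
ordered: ✗, uses contraction: c ×3, d ×3
linear: ✗, uses contraction: c ×3, d ×3
affine: ✗, uses contraction: c ×3, d ×3
relevant: ✓, none of b, a, c, d, e goes unused
unrestricted: ✓, simply typable at ((T1 -> T1) -> T1) -> (((T1 -> T1) -> T1) -> T1 -> T1) -> T1; W, C, E all held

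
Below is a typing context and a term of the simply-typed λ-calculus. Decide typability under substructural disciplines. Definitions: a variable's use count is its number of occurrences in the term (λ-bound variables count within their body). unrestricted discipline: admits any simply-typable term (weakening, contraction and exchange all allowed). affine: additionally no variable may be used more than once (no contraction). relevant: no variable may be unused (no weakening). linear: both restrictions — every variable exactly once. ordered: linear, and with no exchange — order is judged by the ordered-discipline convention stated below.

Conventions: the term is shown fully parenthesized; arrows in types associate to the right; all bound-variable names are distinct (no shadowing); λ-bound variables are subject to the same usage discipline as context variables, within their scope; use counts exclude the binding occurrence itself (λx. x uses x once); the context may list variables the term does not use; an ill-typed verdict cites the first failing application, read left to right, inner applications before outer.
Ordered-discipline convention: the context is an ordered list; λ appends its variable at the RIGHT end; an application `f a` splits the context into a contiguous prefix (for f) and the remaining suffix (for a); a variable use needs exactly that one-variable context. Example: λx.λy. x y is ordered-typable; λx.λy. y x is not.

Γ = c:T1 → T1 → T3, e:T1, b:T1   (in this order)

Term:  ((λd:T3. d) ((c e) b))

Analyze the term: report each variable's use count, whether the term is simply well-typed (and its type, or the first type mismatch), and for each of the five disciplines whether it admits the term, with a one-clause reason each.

usage: c=1; e=1; b=1; d (bound)=1
left-to-right use order: d, c, e, b
typing: ✓ — T3
ordered ✓ (one use each (c, e, b, d); ordered split holds)
linear ✓ (exactly-once usage across c, e, b, d)
affine ✓ (at most one use each (c, e, b, d))
relevant ✓ (c, e, b, d: all used, weakening unneeded)
unrestricted ✓ (simply typable at T3; W, C, E all held)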